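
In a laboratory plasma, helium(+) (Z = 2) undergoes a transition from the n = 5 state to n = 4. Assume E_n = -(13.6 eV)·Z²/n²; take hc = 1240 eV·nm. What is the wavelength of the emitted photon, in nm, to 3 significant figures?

1010 nm

For Z = 2 the level energies scale as Z², so the effective Rydberg energy is 13.6 × 4 = 54.40 eV.
ΔE = 54.40 × (1/4² − 1/5²) = 54.40 × 0.02250 = 1.224 eV.
λ = hc/ΔE = 1240 / 1.224 = 1010 nm.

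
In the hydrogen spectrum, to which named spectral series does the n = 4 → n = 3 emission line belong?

The series is set by the lower level: n_f = 3 is the Paschen series.

Paschen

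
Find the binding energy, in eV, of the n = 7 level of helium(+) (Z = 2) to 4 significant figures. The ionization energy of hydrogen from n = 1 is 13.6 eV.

E_n = −13.6 Z²/n² = −54.40/n² eV for Z = 2.
E_7 = −54.40/49 = −1.110 eV, so ionization (to E = 0) requires 1.110 eV.

1.110 eV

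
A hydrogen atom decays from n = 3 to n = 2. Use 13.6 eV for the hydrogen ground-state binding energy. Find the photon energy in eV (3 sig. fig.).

E_3 = −13.60/9 = −1.511 eV and E_2 = −13.60/4 = −3.400 eV.
The photon energy is |E_3 − E_2| = 1.89 eV.

1.89 eV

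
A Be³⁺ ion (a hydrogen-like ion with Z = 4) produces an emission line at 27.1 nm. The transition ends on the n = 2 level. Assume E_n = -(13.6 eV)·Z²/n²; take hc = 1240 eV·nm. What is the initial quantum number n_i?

The photon energy is ΔE = hc/λ = 1240 / 27.1 = 45.76 eV.
With Z = 4, ΔE = 217.6 × (1/n_f² − 1/n_i²), so 1/n_f² − 1/n_i² = 0.2103.
With n_f = 2: 1/n_i² = 1/4 − 0.2103 = 0.03972, so n_i ≈ 5.02.

n_i = 5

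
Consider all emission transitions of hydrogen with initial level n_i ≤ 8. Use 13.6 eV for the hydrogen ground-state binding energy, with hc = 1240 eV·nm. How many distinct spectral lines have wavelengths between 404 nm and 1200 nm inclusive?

Enumerate all n_i → n_f pairs with 1 ≤ n_f < n_i ≤ 8 and compute λ = 1240 / [13.6·1·(1/n_f² − 1/n_i²)].
Lines falling in [404, 1200] nm: 6→2 (410.3 nm), 5→2 (434.2 nm), 4→2 (486.3 nm), 3→2 (656.5 nm), 8→3 (954.9 nm), 7→3 (1005 nm), 6→3 (1094 nm).

7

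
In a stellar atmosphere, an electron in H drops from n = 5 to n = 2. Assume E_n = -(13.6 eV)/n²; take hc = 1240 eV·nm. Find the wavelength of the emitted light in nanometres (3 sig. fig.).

434 nm

ΔE = 13.60 × (1/2² − 1/5²) = 13.60 × 0.2100 = 2.856 eV.
λ = hc/ΔE = 1240 / 2.856 = 434 nm.
This line belongs to the Balmer series.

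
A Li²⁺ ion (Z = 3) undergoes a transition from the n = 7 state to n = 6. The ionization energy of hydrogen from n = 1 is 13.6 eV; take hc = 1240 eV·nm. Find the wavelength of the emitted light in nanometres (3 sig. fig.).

1370 nm

For Z = 3 the level energies scale as Z², so the effective Rydberg energy is 13.6 × 9 = 122.4 eV.
ΔE = 122.4 × (1/6² − 1/7²) = 122.4 × 0.007370 = 0.9020 eV.
λ = hc/ΔE = 1240 / 0.9020 = 1370 nm.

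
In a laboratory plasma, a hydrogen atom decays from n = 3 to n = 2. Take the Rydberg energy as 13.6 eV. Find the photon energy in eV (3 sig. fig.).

E_3 = −13.60/9 = −1.511 eV and E_2 = −13.60/4 = −3.400 eV.
The photon energy is |E_3 − E_2| = 1.89 eV.

1.89 eV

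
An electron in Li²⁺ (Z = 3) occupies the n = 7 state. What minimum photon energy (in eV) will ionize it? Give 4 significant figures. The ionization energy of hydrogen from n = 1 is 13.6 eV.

2.498 eV

E_n = −13.6 Z²/n² = −122.4/n² eV for Z = 3.
E_7 = −122.4/49 = −2.498 eV, so ionization (to E = 0) requires 2.498 eV.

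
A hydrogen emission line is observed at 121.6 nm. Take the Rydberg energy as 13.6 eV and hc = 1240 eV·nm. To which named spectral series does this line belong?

ΔE = 1240/121.6 = 10.20 eV.
This matches 13.6 × (1/1² − 1/2²), so n_f = 1: the Lyman series.

Lyman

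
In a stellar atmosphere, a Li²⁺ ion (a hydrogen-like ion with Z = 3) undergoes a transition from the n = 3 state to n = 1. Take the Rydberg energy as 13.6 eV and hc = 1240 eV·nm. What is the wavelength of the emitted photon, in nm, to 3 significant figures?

11.4 nm

For Z = 3 the level energies scale as Z², so the effective Rydberg energy is 13.6 × 9 = 122.4 eV.
ΔE = 122.4 × (1/1² − 1/3²) = 122.4 × 0.8889 = 108.8 eV.
λ = hc/ΔE = 1240 / 108.8 = 11.4 nm.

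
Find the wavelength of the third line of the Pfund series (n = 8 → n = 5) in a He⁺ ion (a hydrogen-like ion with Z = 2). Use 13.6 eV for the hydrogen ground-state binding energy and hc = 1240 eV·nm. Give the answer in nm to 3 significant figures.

935 nm

The Pfund series terminates on n_f = 5; the third line has n_i = 5+3 = 8.
ΔE = 54.40 × (1/5² − 1/8²) = 1.326 eV.
λ = 1240 / 1.326 = 935 nm.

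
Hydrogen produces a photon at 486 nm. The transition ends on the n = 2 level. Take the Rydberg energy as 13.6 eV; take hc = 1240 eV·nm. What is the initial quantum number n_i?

The photon energy is ΔE = hc/λ = 1240 / 486 = 2.551 eV.
With Z = 1, ΔE = 13.60 × (1/n_f² − 1/n_i²), so 1/n_f² − 1/n_i² = 0.1876.
With n_f = 2: 1/n_i² = 1/4 − 0.1876 = 0.06239, so n_i ≈ 4.00.

n_i = 4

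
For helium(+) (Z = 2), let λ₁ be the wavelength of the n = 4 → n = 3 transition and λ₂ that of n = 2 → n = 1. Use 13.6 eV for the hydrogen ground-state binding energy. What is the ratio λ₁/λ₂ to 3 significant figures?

λ ∝ 1/ΔE ∝ 1/(1/n_f² − 1/n_i²), and the Z² and hc factors cancel in the ratio.
λ₁/λ₂ = (1/1² − 1/2²)/(1/3² − 1/4²) = 0.7500/0.04861 = 15.4.

15.4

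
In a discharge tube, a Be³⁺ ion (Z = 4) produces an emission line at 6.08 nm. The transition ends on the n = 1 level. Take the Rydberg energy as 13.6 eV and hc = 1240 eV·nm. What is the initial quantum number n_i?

n_i = 4

The photon energy is ΔE = hc/λ = 1240 / 6.08 = 203.9 eV.
With Z = 4, ΔE = 217.6 × (1/n_f² − 1/n_i²), so 1/n_f² − 1/n_i² = 0.9373.
With n_f = 1: 1/n_i² = 1/1 − 0.9373 = 0.06274, so n_i ≈ 3.99.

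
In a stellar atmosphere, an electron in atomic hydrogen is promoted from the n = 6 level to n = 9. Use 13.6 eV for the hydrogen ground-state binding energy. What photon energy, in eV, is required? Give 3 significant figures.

E_9 = −13.60/81 = −0.1679 eV and E_6 = −13.60/36 = −0.3778 eV.
The photon energy is |E_9 − E_6| = 0.210 eV.

0.210 eV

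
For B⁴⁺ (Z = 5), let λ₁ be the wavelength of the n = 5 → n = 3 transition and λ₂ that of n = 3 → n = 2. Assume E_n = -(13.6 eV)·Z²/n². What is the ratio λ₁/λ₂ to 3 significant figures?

1.95

λ ∝ 1/ΔE ∝ 1/(1/n_f² − 1/n_i²), and the Z² and hc factors cancel in the ratio.
λ₁/λ₂ = (1/2² − 1/3²)/(1/3² − 1/5²) = 0.1389/0.07111 = 1.95.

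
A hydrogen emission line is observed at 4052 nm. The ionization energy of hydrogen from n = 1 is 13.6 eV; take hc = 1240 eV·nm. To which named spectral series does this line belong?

Brackett

ΔE = 1240/4052 = 0.3060 eV.
This matches 13.6 × (1/4² − 1/5²), so n_f = 4: the Brackett series.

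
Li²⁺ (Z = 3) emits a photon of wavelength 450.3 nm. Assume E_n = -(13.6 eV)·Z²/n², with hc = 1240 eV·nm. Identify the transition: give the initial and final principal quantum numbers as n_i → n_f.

The photon energy is ΔE = hc/λ = 1240 / 450.3 = 2.754 eV.
With Z = 3, ΔE = 122.4 × (1/n_f² − 1/n_i²), so 1/n_f² − 1/n_i² = 0.02250.
Trying n_f = 4 gives 1/n_i² = 0.04000, i.e. n_i ≈ 5; this pair matches.

n_i = 5, n_f = 4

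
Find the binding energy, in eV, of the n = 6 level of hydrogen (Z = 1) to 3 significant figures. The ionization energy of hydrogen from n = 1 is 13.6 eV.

E_6 = −13.60/36 = −0.378 eV, so ionization (to E = 0) requires 0.378 eV.

0.378 eV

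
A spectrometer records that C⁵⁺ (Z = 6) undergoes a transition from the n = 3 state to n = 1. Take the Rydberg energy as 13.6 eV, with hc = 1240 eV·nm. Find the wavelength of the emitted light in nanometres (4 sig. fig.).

2.849 nm

For Z = 6 the level energies scale as Z², so the effective Rydberg energy is 13.6 × 36 = 489.6 eV.
ΔE = 489.6 × (1/1² − 1/3²) = 489.6 × 0.8889 = 435.2 eV.
λ = hc/ΔE = 1240 / 435.2 = 2.849 nm.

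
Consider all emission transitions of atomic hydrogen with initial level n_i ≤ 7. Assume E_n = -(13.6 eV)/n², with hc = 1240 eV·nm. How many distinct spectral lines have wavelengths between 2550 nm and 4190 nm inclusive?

Enumerate all n_i → n_f pairs with 1 ≤ n_f < n_i ≤ 7 and compute λ = 1240 / [13.6·1·(1/n_f² − 1/n_i²)].
Lines falling in [2550, 4190] nm: 6→4 (2626 nm), 5→4 (4052 nm).

2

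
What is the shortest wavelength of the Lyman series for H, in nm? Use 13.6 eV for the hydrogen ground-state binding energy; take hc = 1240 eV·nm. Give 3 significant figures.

91.2 nm

The Lyman series has lower level n_f = 1; the series limit corresponds to n_i → ∞.
ΔE_max = 13.6 × 1 / 1² = 13.60 eV.
λ_min = 1240 / 13.60 = 91.2 nm.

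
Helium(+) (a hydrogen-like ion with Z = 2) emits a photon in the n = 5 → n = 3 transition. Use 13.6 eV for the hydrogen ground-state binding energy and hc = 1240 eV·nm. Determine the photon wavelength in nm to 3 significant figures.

321 nm

For Z = 2 the level energies scale as Z², so the effective Rydberg energy is 13.6 × 4 = 54.40 eV.
ΔE = 54.40 × (1/3² − 1/5²) = 54.40 × 0.07111 = 3.868 eV.
λ = hc/ΔE = 1240 / 3.868 = 321 nm.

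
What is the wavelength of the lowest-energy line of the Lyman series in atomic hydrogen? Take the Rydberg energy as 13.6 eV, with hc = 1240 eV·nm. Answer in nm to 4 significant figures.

The Lyman series terminates on n_f = 1; the first line has n_i = 1+1 = 2.
ΔE = 13.60 × (1/1² − 1/2²) = 10.20 eV.
λ = 1240 / 10.20 = 121.6 nm.

121.6 nm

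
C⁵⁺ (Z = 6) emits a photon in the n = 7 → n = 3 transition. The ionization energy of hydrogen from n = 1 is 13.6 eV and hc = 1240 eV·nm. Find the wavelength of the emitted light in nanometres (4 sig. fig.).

For Z = 6 the level energies scale as Z², so the effective Rydberg energy is 13.6 × 36 = 489.6 eV.
ΔE = 489.6 × (1/3² − 1/7²) = 489.6 × 0.09070 = 44.41 eV.
λ = hc/ΔE = 1240 / 44.41 = 27.92 nm.

27.92 nm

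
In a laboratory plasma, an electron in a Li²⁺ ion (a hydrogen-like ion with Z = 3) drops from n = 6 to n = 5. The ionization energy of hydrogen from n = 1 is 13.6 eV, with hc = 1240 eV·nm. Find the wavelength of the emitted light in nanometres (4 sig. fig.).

828.9 nm

For Z = 3 the level energies scale as Z², so the effective Rydberg energy is 13.6 × 9 = 122.4 eV.
ΔE = 122.4 × (1/5² − 1/6²) = 122.4 × 0.01222 = 1.496 eV.
λ = hc/ΔE = 1240 / 1.496 = 828.9 nm.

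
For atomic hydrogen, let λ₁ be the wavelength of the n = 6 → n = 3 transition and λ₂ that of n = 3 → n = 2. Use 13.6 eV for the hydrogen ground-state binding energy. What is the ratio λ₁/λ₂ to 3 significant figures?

λ ∝ 1/ΔE ∝ 1/(1/n_f² − 1/n_i²), and the Z² and hc factors cancel in the ratio.
λ₁/λ₂ = (1/2² − 1/3²)/(1/3² − 1/6²) = 0.1389/0.08333 = 1.67.

1.67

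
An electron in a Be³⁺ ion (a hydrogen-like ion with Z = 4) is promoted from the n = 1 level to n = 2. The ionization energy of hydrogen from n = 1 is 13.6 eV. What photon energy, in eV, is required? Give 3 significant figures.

163 eV

The Bohr energies scale as Z², so for Z = 4: E_n = −217.6/n² eV.
E_2 = −217.6/4 = −54.40 eV and E_1 = −217.6/1 = −217.6 eV.
The photon energy is |E_2 − E_1| = 163 eV.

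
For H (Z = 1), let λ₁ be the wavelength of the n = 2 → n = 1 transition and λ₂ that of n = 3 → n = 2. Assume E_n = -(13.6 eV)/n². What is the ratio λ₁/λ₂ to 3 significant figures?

λ ∝ 1/ΔE ∝ 1/(1/n_f² − 1/n_i²), and the Z² and hc factors cancel in the ratio.
λ₁/λ₂ = (1/2² − 1/3²)/(1/1² − 1/2²) = 0.1389/0.7500 = 0.185.

0.185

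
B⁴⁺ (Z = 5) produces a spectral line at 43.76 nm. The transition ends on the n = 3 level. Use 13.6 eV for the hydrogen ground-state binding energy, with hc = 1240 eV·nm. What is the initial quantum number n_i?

n_i = 6

The photon energy is ΔE = hc/λ = 1240 / 43.76 = 28.34 eV.
With Z = 5, ΔE = 340.0 × (1/n_f² − 1/n_i²), so 1/n_f² − 1/n_i² = 0.08334.
With n_f = 3: 1/n_i² = 1/9 − 0.08334 = 0.02777, so n_i ≈ 6.00.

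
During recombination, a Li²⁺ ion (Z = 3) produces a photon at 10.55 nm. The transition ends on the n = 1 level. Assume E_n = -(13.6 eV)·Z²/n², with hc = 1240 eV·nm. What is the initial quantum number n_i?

The photon energy is ΔE = hc/λ = 1240 / 10.55 = 117.5 eV.
With Z = 3, ΔE = 122.4 × (1/n_f² − 1/n_i²), so 1/n_f² − 1/n_i² = 0.9603.
With n_f = 1: 1/n_i² = 1/1 − 0.9603 = 0.03974, so n_i ≈ 5.02.

n_i = 5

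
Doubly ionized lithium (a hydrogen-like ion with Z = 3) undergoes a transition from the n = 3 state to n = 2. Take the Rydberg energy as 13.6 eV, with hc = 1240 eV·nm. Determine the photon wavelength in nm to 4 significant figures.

72.94 nm

For Z = 3 the level energies scale as Z², so the effective Rydberg energy is 13.6 × 9 = 122.4 eV.
ΔE = 122.4 × (1/2² − 1/3²) = 122.4 × 0.1389 = 17.00 eV.
λ = hc/ΔE = 1240 / 17.00 = 72.94 nm.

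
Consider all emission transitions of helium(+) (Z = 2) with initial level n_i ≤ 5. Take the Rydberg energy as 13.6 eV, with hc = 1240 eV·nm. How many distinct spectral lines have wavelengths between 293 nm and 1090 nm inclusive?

3

Enumerate all n_i → n_f pairs with 1 ≤ n_f < n_i ≤ 5 and compute λ = 1240 / [13.6·4·(1/n_f² − 1/n_i²)].
Lines falling in [293, 1090] nm: 5→3 (320.5 nm), 4→3 (468.9 nm), 5→4 (1013 nm).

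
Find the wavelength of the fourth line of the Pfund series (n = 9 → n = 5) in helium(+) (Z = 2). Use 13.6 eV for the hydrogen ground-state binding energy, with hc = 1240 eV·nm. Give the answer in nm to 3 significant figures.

824 nm

The Pfund series terminates on n_f = 5; the fourth line has n_i = 5+4 = 9.
ΔE = 54.40 × (1/5² − 1/9²) = 1.504 eV.
λ = 1240 / 1.504 = 824 nm.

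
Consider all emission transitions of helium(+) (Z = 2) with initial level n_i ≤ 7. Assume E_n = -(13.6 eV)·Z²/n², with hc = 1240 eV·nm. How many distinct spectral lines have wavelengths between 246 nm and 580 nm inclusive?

5

Enumerate all n_i → n_f pairs with 1 ≤ n_f < n_i ≤ 7 and compute λ = 1240 / [13.6·4·(1/n_f² − 1/n_i²)].
Lines falling in [246, 580] nm: 7→3 (251.3 nm), 6→3 (273.5 nm), 5→3 (320.5 nm), 4→3 (468.9 nm), 7→4 (541.5 nm).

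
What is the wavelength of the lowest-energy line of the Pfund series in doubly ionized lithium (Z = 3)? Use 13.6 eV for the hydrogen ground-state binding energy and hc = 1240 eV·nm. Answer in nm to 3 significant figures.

829 nm

The Pfund series terminates on n_f = 5; the first line has n_i = 5+1 = 6.
ΔE = 122.4 × (1/5² − 1/6²) = 1.496 eV.
λ = 1240 / 1.496 = 829 nm.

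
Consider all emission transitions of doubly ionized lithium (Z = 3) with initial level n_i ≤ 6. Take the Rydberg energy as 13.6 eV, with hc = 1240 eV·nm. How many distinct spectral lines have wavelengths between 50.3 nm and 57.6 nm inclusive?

1

Enumerate all n_i → n_f pairs with 1 ≤ n_f < n_i ≤ 6 and compute λ = 1240 / [13.6·9·(1/n_f² − 1/n_i²)].
Lines falling in [50.3, 57.6] nm: 4→2 (54.03 nm).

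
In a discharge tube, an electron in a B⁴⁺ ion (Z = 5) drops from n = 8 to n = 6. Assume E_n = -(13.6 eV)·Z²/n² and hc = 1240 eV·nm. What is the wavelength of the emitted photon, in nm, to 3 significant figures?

For Z = 5 the level energies scale as Z², so the effective Rydberg energy is 13.6 × 25 = 340.0 eV.
ΔE = 340.0 × (1/6² − 1/8²) = 340.0 × 0.01215 = 4.132 eV.
λ = hc/ΔE = 1240 / 4.132 = 300 nm.

300 nm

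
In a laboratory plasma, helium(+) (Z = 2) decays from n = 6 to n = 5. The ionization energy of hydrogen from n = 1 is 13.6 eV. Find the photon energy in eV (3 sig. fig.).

0.665 eV

The Bohr energies scale as Z², so for Z = 2: E_n = −54.40/n² eV.
E_6 = −54.40/36 = −1.511 eV and E_5 = −54.40/25 = −2.176 eV.
The photon energy is |E_6 − E_5| = 0.665 eV.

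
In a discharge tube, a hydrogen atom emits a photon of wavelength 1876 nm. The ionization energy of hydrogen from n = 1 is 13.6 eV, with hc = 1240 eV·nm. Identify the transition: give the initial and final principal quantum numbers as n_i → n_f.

n_i = 4, n_f = 3

The photon energy is ΔE = hc/λ = 1240 / 1876 = 0.6610 eV.
With Z = 1, ΔE = 13.60 × (1/n_f² − 1/n_i²), so 1/n_f² − 1/n_i² = 0.04860.
Trying n_f = 3 gives 1/n_i² = 0.06251, i.e. n_i ≈ 4; this pair matches.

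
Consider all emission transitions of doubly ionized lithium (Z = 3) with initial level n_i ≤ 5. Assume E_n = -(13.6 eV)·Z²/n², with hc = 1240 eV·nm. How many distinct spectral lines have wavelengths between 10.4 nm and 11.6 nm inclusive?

3

Enumerate all n_i → n_f pairs with 1 ≤ n_f < n_i ≤ 5 and compute λ = 1240 / [13.6·9·(1/n_f² − 1/n_i²)].
Lines falling in [10.4, 11.6] nm: 5→1 (10.55 nm), 4→1 (10.81 nm), 3→1 (11.40 nm).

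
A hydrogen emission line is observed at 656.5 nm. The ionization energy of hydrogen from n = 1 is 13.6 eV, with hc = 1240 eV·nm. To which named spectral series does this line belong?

ΔE = 1240/656.5 = 1.889 eV.
This matches 13.6 × (1/2² − 1/3²), so n_f = 2: the Balmer series.

Balmer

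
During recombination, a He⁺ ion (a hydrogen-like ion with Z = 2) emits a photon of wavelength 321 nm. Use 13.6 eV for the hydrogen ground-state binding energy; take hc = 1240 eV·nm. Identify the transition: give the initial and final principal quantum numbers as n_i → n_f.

The photon energy is ΔE = hc/λ = 1240 / 321 = 3.863 eV.
With Z = 2, ΔE = 54.40 × (1/n_f² − 1/n_i²), so 1/n_f² − 1/n_i² = 0.07101.
Trying n_f = 3 gives 1/n_i² = 0.04010, i.e. n_i ≈ 5; this pair matches.

n_i = 5, n_f = 3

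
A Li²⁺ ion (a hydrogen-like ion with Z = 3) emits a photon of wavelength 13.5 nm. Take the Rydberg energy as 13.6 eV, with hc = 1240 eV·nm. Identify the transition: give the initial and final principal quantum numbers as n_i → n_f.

n_i = 2, n_f = 1

The photon energy is ΔE = hc/λ = 1240 / 13.5 = 91.85 eV.
With Z = 3, ΔE = 122.4 × (1/n_f² − 1/n_i²), so 1/n_f² − 1/n_i² = 0.7504.
Trying n_f = 1 gives 1/n_i² = 0.2496, i.e. n_i ≈ 2; this pair matches.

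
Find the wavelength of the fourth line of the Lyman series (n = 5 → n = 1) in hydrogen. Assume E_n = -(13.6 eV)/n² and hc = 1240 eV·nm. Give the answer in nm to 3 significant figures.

The Lyman series terminates on n_f = 1; the fourth line has n_i = 1+4 = 5.
ΔE = 13.60 × (1/1² − 1/5²) = 13.06 eV.
λ = 1240 / 13.06 = 95.0 nm.

95.0 nm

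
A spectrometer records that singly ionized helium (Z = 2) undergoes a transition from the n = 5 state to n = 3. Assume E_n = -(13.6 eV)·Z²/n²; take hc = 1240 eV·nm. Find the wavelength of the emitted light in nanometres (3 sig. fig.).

321 nm

For Z = 2 the level energies scale as Z², so the effective Rydberg energy is 13.6 × 4 = 54.40 eV.
ΔE = 54.40 × (1/3² − 1/5²) = 54.40 × 0.07111 = 3.868 eV.
λ = hc/ΔE = 1240 / 3.868 = 321 nm.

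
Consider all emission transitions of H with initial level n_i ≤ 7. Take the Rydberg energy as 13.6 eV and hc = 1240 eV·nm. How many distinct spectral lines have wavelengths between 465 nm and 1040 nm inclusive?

Enumerate all n_i → n_f pairs with 1 ≤ n_f < n_i ≤ 7 and compute λ = 1240 / [13.6·1·(1/n_f² − 1/n_i²)].
Lines falling in [465, 1040] nm: 4→2 (486.3 nm), 3→2 (656.5 nm), 7→3 (1005 nm).

3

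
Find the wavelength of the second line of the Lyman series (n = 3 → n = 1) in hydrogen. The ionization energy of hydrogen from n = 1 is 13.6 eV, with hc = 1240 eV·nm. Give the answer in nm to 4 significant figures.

The Lyman series terminates on n_f = 1; the second line has n_i = 1+2 = 3.
ΔE = 13.60 × (1/1² − 1/3²) = 12.09 eV.
λ = 1240 / 12.09 = 102.6 nm.

102.6 nm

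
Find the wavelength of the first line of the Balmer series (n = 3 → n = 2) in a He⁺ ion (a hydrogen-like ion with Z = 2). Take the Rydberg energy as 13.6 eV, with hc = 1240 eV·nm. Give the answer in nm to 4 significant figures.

164.1 nm

The Balmer series terminates on n_f = 2; the first line has n_i = 2+1 = 3.
ΔE = 54.40 × (1/2² − 1/3²) = 7.556 eV.
λ = 1240 / 7.556 = 164.1 nm.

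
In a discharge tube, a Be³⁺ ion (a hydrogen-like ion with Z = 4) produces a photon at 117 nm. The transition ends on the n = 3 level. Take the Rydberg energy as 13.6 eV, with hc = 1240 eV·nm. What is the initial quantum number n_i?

The photon energy is ΔE = hc/λ = 1240 / 117 = 10.60 eV.
With Z = 4, ΔE = 217.6 × (1/n_f² − 1/n_i²), so 1/n_f² − 1/n_i² = 0.04871.
With n_f = 3: 1/n_i² = 1/9 − 0.04871 = 0.06241, so n_i ≈ 4.00.

n_i = 4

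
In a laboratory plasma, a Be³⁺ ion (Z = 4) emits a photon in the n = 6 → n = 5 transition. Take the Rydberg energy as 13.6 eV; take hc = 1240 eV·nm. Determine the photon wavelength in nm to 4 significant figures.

466.2 nm

For Z = 4 the level energies scale as Z², so the effective Rydberg energy is 13.6 × 16 = 217.6 eV.
ΔE = 217.6 × (1/5² − 1/6²) = 217.6 × 0.01222 = 2.660 eV.
λ = hc/ΔE = 1240 / 2.660 = 466.2 nm.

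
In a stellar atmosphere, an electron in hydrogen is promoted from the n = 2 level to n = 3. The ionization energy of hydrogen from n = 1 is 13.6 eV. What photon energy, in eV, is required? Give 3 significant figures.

E_3 = −13.60/9 = −1.511 eV and E_2 = −13.60/4 = −3.400 eV.
The photon energy is |E_3 − E_2| = 1.89 eV.

1.89 eV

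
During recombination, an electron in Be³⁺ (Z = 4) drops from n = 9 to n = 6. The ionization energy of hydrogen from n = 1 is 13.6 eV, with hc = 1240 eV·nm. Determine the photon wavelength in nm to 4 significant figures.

369.3 nm

For Z = 4 the level energies scale as Z², so the effective Rydberg energy is 13.6 × 16 = 217.6 eV.
ΔE = 217.6 × (1/6² − 1/9²) = 217.6 × 0.01543 = 3.358 eV.
λ = hc/ΔE = 1240 / 3.358 = 369.3 nm.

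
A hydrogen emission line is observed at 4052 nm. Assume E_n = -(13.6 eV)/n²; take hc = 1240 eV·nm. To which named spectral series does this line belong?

ΔE = 1240/4052 = 0.3060 eV.
This matches 13.6 × (1/4² − 1/5²), so n_f = 4: the Brackett series.

Brackett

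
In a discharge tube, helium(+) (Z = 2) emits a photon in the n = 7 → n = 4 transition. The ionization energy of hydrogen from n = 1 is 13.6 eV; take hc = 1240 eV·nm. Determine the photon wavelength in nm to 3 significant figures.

For Z = 2 the level energies scale as Z², so the effective Rydberg energy is 13.6 × 4 = 54.40 eV.
ΔE = 54.40 × (1/4² − 1/7²) = 54.40 × 0.04209 = 2.290 eV.
λ = hc/ΔE = 1240 / 2.290 = 542 nm.

542 nm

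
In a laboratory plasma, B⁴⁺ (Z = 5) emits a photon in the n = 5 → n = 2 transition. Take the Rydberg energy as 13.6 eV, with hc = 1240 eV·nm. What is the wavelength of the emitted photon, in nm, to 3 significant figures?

17.4 nm

For Z = 5 the level energies scale as Z², so the effective Rydberg energy is 13.6 × 25 = 340.0 eV.
ΔE = 340.0 × (1/2² − 1/5²) = 340.0 × 0.2100 = 71.40 eV.
λ = hc/ΔE = 1240 / 71.40 = 17.4 nm.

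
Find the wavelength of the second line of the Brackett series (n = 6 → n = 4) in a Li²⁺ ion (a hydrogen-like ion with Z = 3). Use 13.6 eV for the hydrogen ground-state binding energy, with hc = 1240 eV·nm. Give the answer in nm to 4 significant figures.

291.8 nm

The Brackett series terminates on n_f = 4; the second line has n_i = 4+2 = 6.
ΔE = 122.4 × (1/4² − 1/6²) = 4.250 eV.
λ = 1240 / 4.250 = 291.8 nm.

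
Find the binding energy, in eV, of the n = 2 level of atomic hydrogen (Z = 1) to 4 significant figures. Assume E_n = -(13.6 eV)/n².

3.400 eV

E_2 = −13.60/4 = −3.400 eV, so ionization (to E = 0) requires 3.400 eV.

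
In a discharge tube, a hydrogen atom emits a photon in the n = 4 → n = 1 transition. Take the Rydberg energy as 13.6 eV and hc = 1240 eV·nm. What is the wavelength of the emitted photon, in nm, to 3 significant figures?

ΔE = 13.60 × (1/1² − 1/4²) = 13.60 × 0.9375 = 12.75 eV.
λ = hc/ΔE = 1240 / 12.75 = 97.3 nm.

97.3 nm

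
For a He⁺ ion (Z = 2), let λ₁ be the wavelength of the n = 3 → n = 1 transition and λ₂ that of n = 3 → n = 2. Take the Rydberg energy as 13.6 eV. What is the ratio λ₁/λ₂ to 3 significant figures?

0.156

λ ∝ 1/ΔE ∝ 1/(1/n_f² − 1/n_i²), and the Z² and hc factors cancel in the ratio.
λ₁/λ₂ = (1/2² − 1/3²)/(1/1² − 1/3²) = 0.1389/0.8889 = 0.156.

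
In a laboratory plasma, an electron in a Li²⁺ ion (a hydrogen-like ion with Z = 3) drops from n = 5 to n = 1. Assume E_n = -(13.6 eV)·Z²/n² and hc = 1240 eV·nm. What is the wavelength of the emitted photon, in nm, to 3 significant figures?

10.6 nm

For Z = 3 the level energies scale as Z², so the effective Rydberg energy is 13.6 × 9 = 122.4 eV.
ΔE = 122.4 × (1/1² − 1/5²) = 122.4 × 0.9600 = 117.5 eV.
λ = hc/ΔE = 1240 / 117.5 = 10.6 nm.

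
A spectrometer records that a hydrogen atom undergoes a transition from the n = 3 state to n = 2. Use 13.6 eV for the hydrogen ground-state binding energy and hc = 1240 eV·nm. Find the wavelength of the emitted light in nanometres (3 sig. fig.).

ΔE = 13.60 × (1/2² − 1/3²) = 13.60 × 0.1389 = 1.889 eV.
λ = hc/ΔE = 1240 / 1.889 = 656 nm.
This line belongs to the Balmer series.

656 nm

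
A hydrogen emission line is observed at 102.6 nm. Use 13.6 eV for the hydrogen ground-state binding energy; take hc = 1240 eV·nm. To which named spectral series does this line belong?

Lyman

ΔE = 1240/102.6 = 12.09 eV.
This matches 13.6 × (1/1² − 1/3²), so n_f = 1: the Lyman series.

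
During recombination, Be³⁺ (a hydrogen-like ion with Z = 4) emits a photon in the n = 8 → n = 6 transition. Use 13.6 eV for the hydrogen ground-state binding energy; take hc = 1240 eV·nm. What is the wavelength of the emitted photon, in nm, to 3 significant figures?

469 nm

For Z = 4 the level energies scale as Z², so the effective Rydberg energy is 13.6 × 16 = 217.6 eV.
ΔE = 217.6 × (1/6² − 1/8²) = 217.6 × 0.01215 = 2.644 eV.
λ = hc/ΔE = 1240 / 2.644 = 469 nm.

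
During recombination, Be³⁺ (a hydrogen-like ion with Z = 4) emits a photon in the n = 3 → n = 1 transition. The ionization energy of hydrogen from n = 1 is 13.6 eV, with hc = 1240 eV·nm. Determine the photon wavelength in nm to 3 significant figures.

For Z = 4 the level energies scale as Z², so the effective Rydberg energy is 13.6 × 16 = 217.6 eV.
ΔE = 217.6 × (1/1² − 1/3²) = 217.6 × 0.8889 = 193.4 eV.
λ = hc/ΔE = 1240 / 193.4 = 6.41 nm.

6.41 nm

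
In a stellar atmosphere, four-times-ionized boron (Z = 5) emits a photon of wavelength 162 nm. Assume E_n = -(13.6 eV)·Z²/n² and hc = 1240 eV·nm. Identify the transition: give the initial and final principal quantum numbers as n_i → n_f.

n_i = 5, n_f = 4

The photon energy is ΔE = hc/λ = 1240 / 162 = 7.654 eV.
With Z = 5, ΔE = 340.0 × (1/n_f² − 1/n_i²), so 1/n_f² − 1/n_i² = 0.02251.
Trying n_f = 4 gives 1/n_i² = 0.03999, i.e. n_i ≈ 5; this pair matches.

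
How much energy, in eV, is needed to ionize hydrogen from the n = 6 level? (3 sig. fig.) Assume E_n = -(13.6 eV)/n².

E_6 = −13.60/36 = −0.378 eV, so ionization (to E = 0) requires 0.378 eV.

0.378 eV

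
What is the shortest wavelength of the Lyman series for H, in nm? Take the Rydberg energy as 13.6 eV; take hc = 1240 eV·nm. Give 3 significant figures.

91.2 nm

The Lyman series has lower level n_f = 1; the series limit corresponds to n_i → ∞.
ΔE_max = 13.6 × 1 / 1² = 13.60 eV.
λ_min = 1240 / 13.60 = 91.2 nm.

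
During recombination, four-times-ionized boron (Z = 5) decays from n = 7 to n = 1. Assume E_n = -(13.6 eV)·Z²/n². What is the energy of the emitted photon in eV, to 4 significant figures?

333.1 eV

The Bohr energies scale as Z², so for Z = 5: E_n = −340.0/n² eV.
E_7 = −340.0/49 = −6.939 eV and E_1 = −340.0/1 = −340.0 eV.
The photon energy is |E_7 − E_1| = 333.1 eV.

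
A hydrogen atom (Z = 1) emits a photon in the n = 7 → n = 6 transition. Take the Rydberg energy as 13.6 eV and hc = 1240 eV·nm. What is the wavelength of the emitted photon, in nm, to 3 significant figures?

ΔE = 13.60 × (1/6² − 1/7²) = 13.60 × 0.007370 = 0.1002 eV.
λ = hc/ΔE = 1240 / 0.1002 = 12400 nm.

12400 nm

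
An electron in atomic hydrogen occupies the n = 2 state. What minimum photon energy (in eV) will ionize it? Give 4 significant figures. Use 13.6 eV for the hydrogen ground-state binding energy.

E_2 = −13.60/4 = −3.400 eV, so ionization (to E = 0) requires 3.400 eV.

3.400 eV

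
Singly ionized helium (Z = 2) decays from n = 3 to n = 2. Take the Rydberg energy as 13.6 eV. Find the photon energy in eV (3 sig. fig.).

7.56 eV

The Bohr energies scale as Z², so for Z = 2: E_n = −54.40/n² eV.
E_3 = −54.40/9 = −6.044 eV and E_2 = −54.40/4 = −13.60 eV.
The photon energy is |E_3 − E_2| = 7.56 eV.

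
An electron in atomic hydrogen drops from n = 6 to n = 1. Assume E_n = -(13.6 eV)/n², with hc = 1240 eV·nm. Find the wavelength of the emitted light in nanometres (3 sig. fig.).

93.8 nm

ΔE = 13.60 × (1/1² − 1/6²) = 13.60 × 0.9722 = 13.22 eV.
λ = hc/ΔE = 1240 / 13.22 = 93.8 nm.
This line belongs to the Lyman series.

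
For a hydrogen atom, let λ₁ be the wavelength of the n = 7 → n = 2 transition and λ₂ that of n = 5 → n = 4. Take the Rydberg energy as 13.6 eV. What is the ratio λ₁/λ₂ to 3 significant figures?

0.0980

λ ∝ 1/ΔE ∝ 1/(1/n_f² − 1/n_i²), and the Z² and hc factors cancel in the ratio.
λ₁/λ₂ = (1/4² − 1/5²)/(1/2² − 1/7²) = 0.02250/0.2296 = 0.0980.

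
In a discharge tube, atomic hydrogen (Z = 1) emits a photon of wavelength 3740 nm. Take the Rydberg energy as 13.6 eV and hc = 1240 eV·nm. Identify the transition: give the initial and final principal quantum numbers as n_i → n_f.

The photon energy is ΔE = hc/λ = 1240 / 3740 = 0.3316 eV.
With Z = 1, ΔE = 13.60 × (1/n_f² − 1/n_i²), so 1/n_f² − 1/n_i² = 0.02438.
Trying n_f = 5 gives 1/n_i² = 0.01562, i.e. n_i ≈ 8; this pair matches.

n_i = 8, n_f = 5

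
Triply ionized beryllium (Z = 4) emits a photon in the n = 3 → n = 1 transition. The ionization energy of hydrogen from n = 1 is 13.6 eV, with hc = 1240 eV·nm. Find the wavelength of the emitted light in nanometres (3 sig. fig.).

For Z = 4 the level energies scale as Z², so the effective Rydberg energy is 13.6 × 16 = 217.6 eV.
ΔE = 217.6 × (1/1² − 1/3²) = 217.6 × 0.8889 = 193.4 eV.
λ = hc/ΔE = 1240 / 193.4 = 6.41 nm.

6.41 nm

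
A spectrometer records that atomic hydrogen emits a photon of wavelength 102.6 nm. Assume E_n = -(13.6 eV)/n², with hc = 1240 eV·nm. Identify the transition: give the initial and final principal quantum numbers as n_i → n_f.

n_i = 3, n_f = 1

The photon energy is ΔE = hc/λ = 1240 / 102.6 = 12.09 eV.
With Z = 1, ΔE = 13.60 × (1/n_f² − 1/n_i²), so 1/n_f² − 1/n_i² = 0.8887.
Trying n_f = 1 gives 1/n_i² = 0.1113, i.e. n_i ≈ 3; this pair matches.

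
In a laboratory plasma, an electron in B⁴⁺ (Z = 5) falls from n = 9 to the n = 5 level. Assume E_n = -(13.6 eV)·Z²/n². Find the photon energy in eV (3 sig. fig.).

9.40 eV

The Bohr energies scale as Z², so for Z = 5: E_n = −340.0/n² eV.
E_9 = −340.0/81 = −4.198 eV and E_5 = −340.0/25 = −13.60 eV.
The photon energy is |E_9 − E_5| = 9.40 eV.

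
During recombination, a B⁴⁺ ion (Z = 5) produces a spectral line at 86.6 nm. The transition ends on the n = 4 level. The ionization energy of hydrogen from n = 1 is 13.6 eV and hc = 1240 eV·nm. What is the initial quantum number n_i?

The photon energy is ΔE = hc/λ = 1240 / 86.6 = 14.32 eV.
With Z = 5, ΔE = 340.0 × (1/n_f² − 1/n_i²), so 1/n_f² − 1/n_i² = 0.04211.
With n_f = 4: 1/n_i² = 1/16 − 0.04211 = 0.02039, so n_i ≈ 7.00.

n_i = 7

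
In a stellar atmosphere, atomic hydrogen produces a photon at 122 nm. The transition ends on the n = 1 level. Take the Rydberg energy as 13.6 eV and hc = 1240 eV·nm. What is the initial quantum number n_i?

The photon energy is ΔE = hc/λ = 1240 / 122 = 10.16 eV.
With Z = 1, ΔE = 13.60 × (1/n_f² − 1/n_i²), so 1/n_f² − 1/n_i² = 0.7473.
With n_f = 1: 1/n_i² = 1/1 − 0.7473 = 0.2527, so n_i ≈ 1.99.

n_i = 2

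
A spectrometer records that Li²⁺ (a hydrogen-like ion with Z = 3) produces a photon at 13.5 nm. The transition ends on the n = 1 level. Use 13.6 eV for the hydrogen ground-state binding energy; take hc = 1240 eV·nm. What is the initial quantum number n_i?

n_i = 2

The photon energy is ΔE = hc/λ = 1240 / 13.5 = 91.85 eV.
With Z = 3, ΔE = 122.4 × (1/n_f² − 1/n_i²), so 1/n_f² − 1/n_i² = 0.7504.
With n_f = 1: 1/n_i² = 1/1 − 0.7504 = 0.2496, so n_i ≈ 2.00.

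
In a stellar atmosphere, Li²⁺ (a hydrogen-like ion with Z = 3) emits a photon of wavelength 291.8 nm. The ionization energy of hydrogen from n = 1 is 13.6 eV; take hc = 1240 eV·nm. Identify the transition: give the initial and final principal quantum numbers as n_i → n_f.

n_i = 6, n_f = 4

The photon energy is ΔE = hc/λ = 1240 / 291.8 = 4.249 eV.
With Z = 3, ΔE = 122.4 × (1/n_f² − 1/n_i²), so 1/n_f² − 1/n_i² = 0.03472.
Trying n_f = 4 gives 1/n_i² = 0.02778, i.e. n_i ≈ 6; this pair matches.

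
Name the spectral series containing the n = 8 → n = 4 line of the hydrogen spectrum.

The series is set by the lower level: n_f = 4 is the Brackett series.

Brackett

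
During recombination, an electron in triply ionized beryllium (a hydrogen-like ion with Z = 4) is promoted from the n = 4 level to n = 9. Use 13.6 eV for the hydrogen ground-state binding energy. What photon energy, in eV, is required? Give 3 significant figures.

10.9 eV

The Bohr energies scale as Z², so for Z = 4: E_n = −217.6/n² eV.
E_9 = −217.6/81 = −2.686 eV and E_4 = −217.6/16 = −13.60 eV.
The photon energy is |E_9 − E_4| = 10.9 eV.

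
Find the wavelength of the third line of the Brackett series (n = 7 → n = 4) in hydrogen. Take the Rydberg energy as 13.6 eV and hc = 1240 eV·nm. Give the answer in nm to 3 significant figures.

The Brackett series terminates on n_f = 4; the third line has n_i = 4+3 = 7.
ΔE = 13.60 × (1/4² − 1/7²) = 0.5724 eV.
λ = 1240 / 0.5724 = 2170 nm.

2170 nm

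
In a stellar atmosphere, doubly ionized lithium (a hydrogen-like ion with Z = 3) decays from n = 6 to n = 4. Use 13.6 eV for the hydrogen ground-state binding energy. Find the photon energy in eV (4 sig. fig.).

The Bohr energies scale as Z², so for Z = 3: E_n = −122.4/n² eV.
E_6 = −122.4/36 = −3.400 eV and E_4 = −122.4/16 = −7.650 eV.
The photon energy is |E_6 − E_4| = 4.250 eV.

4.250 eV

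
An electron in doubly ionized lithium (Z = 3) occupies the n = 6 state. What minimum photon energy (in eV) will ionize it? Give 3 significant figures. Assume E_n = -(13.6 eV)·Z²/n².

E_n = −13.6 Z²/n² = −122.4/n² eV for Z = 3.
E_6 = −122.4/36 = −3.40 eV, so ionization (to E = 0) requires 3.40 eV.

3.40 eV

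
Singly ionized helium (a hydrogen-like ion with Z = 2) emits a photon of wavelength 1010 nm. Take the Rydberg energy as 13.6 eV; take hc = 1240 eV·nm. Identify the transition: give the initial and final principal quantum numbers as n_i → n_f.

n_i = 5, n_f = 4

The photon energy is ΔE = hc/λ = 1240 / 1010 = 1.228 eV.
With Z = 2, ΔE = 54.40 × (1/n_f² − 1/n_i²), so 1/n_f² − 1/n_i² = 0.02257.
Trying n_f = 4 gives 1/n_i² = 0.03993, i.e. n_i ≈ 5; this pair matches.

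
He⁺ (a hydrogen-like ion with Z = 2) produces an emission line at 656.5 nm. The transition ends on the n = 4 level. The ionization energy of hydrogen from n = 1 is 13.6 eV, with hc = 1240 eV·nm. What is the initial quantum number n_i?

n_i = 6

The photon energy is ΔE = hc/λ = 1240 / 656.5 = 1.889 eV.
With Z = 2, ΔE = 54.40 × (1/n_f² − 1/n_i²), so 1/n_f² − 1/n_i² = 0.03472.
With n_f = 4: 1/n_i² = 1/16 − 0.03472 = 0.02778, so n_i ≈ 6.00.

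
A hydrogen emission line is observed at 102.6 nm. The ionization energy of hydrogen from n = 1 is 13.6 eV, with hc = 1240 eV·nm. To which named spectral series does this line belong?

ΔE = 1240/102.6 = 12.09 eV.
This matches 13.6 × (1/1² − 1/3²), so n_f = 1: the Lyman series.

Lyman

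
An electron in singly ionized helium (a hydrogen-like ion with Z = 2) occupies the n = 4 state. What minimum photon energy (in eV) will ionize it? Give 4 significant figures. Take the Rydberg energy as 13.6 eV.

3.400 eV

E_n = −13.6 Z²/n² = −54.40/n² eV for Z = 2.
E_4 = −54.40/16 = −3.400 eV, so ionization (to E = 0) requires 3.400 eV.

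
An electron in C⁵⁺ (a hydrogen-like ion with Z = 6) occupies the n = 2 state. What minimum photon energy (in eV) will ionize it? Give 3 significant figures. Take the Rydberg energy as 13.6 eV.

E_n = −13.6 Z²/n² = −489.6/n² eV for Z = 6.
E_2 = −489.6/4 = −122 eV, so ionization (to E = 0) requires 122 eV.

122 eV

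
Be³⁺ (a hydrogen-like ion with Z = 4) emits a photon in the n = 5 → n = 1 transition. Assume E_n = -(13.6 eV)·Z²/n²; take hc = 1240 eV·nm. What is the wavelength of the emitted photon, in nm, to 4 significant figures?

For Z = 4 the level energies scale as Z², so the effective Rydberg energy is 13.6 × 16 = 217.6 eV.
ΔE = 217.6 × (1/1² − 1/5²) = 217.6 × 0.9600 = 208.9 eV.
λ = hc/ΔE = 1240 / 208.9 = 5.936 nm.

5.936 nm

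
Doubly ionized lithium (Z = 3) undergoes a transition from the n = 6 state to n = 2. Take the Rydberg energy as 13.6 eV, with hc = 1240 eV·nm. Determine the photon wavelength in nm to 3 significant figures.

45.6 nm

For Z = 3 the level energies scale as Z², so the effective Rydberg energy is 13.6 × 9 = 122.4 eV.
ΔE = 122.4 × (1/2² − 1/6²) = 122.4 × 0.2222 = 27.20 eV.
λ = hc/ΔE = 1240 / 27.20 = 45.6 nm.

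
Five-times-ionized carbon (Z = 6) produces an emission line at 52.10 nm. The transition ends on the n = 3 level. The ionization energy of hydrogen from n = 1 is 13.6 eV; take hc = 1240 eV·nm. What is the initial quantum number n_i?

The photon energy is ΔE = hc/λ = 1240 / 52.10 = 23.80 eV.
With Z = 6, ΔE = 489.6 × (1/n_f² − 1/n_i²), so 1/n_f² − 1/n_i² = 0.04861.
With n_f = 3: 1/n_i² = 1/9 − 0.04861 = 0.06250, so n_i ≈ 4.00.

n_i = 4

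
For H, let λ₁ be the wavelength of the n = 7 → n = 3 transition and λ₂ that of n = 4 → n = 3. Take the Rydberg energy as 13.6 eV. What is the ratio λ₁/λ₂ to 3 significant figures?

λ ∝ 1/ΔE ∝ 1/(1/n_f² − 1/n_i²), and the Z² and hc factors cancel in the ratio.
λ₁/λ₂ = (1/3² − 1/4²)/(1/3² − 1/7²) = 0.04861/0.09070 = 0.536.

0.536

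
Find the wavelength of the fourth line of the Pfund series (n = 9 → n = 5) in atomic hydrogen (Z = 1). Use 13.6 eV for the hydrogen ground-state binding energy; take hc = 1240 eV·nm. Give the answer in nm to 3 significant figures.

The Pfund series terminates on n_f = 5; the fourth line has n_i = 5+4 = 9.
ΔE = 13.60 × (1/5² − 1/9²) = 0.3761 eV.
λ = 1240 / 0.3761 = 3300 nm.

3300 nm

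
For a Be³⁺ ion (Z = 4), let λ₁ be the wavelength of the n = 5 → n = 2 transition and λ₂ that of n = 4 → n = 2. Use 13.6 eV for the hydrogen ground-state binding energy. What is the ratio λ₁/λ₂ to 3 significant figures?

0.893

λ ∝ 1/ΔE ∝ 1/(1/n_f² − 1/n_i²), and the Z² and hc factors cancel in the ratio.
λ₁/λ₂ = (1/2² − 1/4²)/(1/2² − 1/5²) = 0.1875/0.2100 = 0.893.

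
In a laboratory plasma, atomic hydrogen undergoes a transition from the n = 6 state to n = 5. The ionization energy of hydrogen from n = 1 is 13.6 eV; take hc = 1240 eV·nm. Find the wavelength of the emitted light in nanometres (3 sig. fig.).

7460 nm

ΔE = 13.60 × (1/5² − 1/6²) = 13.60 × 0.01222 = 0.1662 eV.
λ = hc/ΔE = 1240 / 0.1662 = 7460 nm.
This line belongs to the Pfund series.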